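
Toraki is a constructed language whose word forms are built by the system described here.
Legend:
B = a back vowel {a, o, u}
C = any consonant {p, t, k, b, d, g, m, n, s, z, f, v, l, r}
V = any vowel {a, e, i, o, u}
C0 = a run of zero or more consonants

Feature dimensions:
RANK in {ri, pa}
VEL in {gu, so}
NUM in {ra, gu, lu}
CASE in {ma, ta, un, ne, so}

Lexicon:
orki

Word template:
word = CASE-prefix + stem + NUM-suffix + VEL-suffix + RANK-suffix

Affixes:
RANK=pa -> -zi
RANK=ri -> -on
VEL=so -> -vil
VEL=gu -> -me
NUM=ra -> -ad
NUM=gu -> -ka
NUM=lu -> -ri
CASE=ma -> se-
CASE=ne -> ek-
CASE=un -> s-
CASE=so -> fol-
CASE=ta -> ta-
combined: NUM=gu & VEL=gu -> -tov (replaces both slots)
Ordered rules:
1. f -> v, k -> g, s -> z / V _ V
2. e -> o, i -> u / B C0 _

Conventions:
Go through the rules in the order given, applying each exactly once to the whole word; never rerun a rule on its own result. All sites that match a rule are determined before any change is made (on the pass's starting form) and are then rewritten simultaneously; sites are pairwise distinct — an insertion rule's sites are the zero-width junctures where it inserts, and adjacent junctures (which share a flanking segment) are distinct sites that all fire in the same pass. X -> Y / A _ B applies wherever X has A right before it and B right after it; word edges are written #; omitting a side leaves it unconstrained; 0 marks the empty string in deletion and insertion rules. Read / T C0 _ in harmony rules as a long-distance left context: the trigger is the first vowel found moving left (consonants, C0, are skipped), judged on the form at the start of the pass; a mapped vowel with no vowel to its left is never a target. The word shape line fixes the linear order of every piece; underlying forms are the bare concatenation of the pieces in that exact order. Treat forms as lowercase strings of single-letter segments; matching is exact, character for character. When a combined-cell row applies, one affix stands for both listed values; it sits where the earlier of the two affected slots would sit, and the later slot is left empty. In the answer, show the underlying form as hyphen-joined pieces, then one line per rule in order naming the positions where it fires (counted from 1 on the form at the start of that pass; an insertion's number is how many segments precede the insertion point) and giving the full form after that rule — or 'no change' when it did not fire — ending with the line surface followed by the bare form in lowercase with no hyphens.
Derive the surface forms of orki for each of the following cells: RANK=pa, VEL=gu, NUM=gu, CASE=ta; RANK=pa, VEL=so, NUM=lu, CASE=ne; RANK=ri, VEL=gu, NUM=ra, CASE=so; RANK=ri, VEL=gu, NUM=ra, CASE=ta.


cell RANK=pa, VEL=gu, NUM=gu, CASE=ta:
underlying: ta-orki-tov-zi
1. f -> v, k -> g, s -> z / V _ V: no change
2. e -> o, i -> u / B C0 _: fires at position(s) 6, 11: taorkutovzu
surface: taorkutovzu

cell RANK=pa, VEL=so, NUM=lu, CASE=ne:
underlying: ek-orki-ri-vil-zi
1. f -> v, k -> g, s -> z / V _ V: fires at position(s) 2: egorkirivilzi
2. e -> o, i -> u / B C0 _: fires at position(s) 6: egorkurivilzi
surface: egorkurivilzi

cell RANK=ri, VEL=gu, NUM=ra, CASE=so:
underlying: fol-orki-ad-me-on
1. f -> v, k -> g, s -> z / V _ V: no change
2. e -> o, i -> u / B C0 _: fires at position(s) 7, 11: folorkuadmoon
surface: folorkuadmoon

cell RANK=ri, VEL=gu, NUM=ra, CASE=ta:
underlying: ta-orki-ad-me-on
1. f -> v, k -> g, s -> z / V _ V: no change
2. e -> o, i -> u / B C0 _: fires at position(s) 6, 10: taorkuadmoon
surface: taorkuadmoon


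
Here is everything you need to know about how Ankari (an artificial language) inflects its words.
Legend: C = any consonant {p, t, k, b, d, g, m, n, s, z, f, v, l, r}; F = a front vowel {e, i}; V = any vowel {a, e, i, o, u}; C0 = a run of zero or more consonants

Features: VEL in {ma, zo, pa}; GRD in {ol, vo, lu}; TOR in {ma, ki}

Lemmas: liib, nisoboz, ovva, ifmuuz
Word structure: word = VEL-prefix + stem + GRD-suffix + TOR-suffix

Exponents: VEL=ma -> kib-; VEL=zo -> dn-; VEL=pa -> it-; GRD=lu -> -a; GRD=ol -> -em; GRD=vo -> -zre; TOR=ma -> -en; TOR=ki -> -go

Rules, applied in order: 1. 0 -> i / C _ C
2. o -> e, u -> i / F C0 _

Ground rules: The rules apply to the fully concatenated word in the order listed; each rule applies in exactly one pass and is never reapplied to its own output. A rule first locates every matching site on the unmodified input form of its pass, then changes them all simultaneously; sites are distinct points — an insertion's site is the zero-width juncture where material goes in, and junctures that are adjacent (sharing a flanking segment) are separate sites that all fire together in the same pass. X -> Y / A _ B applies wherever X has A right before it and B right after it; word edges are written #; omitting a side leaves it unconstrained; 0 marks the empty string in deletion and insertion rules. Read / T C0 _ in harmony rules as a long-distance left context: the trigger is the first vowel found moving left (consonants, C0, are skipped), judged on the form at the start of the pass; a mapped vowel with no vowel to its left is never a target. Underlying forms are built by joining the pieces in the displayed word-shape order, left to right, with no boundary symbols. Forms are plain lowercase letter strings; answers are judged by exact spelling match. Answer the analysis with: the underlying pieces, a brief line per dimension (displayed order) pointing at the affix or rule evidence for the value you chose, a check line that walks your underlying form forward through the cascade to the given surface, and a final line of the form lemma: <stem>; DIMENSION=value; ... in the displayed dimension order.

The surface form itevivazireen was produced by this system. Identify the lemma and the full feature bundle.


underlying: it-ovva-zre-en
VEL=pa - signalled by the affix it-
GRD=vo - signalled by the affix -zre
TOR=ma - signalled by the affix -en
check: itovvazreen -> itovivazireen -> itevivazireen
lemma: ovva; VEL=pa; GRD=vo; TOR=ma


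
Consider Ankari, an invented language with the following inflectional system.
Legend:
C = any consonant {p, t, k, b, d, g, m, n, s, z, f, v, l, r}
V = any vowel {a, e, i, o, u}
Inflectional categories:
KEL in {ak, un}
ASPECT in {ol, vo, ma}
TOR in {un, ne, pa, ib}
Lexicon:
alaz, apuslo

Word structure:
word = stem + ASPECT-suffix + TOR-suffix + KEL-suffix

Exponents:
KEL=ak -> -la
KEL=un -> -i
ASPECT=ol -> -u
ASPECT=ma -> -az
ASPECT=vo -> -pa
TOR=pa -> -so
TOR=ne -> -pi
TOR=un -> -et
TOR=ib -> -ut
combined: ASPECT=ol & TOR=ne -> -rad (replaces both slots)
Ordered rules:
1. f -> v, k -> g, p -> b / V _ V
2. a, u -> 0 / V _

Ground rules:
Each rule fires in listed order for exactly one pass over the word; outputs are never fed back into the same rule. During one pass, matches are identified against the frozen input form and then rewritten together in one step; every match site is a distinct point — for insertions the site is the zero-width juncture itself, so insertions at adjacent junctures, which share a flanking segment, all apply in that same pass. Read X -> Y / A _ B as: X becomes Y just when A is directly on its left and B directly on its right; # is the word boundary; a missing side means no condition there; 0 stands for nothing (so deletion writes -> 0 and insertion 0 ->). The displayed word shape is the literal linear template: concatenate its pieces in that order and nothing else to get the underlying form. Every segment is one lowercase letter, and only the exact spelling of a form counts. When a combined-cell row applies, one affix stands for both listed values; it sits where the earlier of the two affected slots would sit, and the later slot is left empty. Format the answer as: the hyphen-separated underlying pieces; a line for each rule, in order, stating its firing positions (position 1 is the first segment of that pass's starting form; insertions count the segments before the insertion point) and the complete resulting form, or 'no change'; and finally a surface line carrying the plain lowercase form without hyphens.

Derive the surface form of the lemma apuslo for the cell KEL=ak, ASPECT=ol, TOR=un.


underlying: apuslo-u-et-la
1. f -> v, k -> g, p -> b / V _ V: fires at position(s) 2: abuslouetla
2. a, u -> 0 / V _: fires at position(s) 7: abusloetla
surface: abusloetla


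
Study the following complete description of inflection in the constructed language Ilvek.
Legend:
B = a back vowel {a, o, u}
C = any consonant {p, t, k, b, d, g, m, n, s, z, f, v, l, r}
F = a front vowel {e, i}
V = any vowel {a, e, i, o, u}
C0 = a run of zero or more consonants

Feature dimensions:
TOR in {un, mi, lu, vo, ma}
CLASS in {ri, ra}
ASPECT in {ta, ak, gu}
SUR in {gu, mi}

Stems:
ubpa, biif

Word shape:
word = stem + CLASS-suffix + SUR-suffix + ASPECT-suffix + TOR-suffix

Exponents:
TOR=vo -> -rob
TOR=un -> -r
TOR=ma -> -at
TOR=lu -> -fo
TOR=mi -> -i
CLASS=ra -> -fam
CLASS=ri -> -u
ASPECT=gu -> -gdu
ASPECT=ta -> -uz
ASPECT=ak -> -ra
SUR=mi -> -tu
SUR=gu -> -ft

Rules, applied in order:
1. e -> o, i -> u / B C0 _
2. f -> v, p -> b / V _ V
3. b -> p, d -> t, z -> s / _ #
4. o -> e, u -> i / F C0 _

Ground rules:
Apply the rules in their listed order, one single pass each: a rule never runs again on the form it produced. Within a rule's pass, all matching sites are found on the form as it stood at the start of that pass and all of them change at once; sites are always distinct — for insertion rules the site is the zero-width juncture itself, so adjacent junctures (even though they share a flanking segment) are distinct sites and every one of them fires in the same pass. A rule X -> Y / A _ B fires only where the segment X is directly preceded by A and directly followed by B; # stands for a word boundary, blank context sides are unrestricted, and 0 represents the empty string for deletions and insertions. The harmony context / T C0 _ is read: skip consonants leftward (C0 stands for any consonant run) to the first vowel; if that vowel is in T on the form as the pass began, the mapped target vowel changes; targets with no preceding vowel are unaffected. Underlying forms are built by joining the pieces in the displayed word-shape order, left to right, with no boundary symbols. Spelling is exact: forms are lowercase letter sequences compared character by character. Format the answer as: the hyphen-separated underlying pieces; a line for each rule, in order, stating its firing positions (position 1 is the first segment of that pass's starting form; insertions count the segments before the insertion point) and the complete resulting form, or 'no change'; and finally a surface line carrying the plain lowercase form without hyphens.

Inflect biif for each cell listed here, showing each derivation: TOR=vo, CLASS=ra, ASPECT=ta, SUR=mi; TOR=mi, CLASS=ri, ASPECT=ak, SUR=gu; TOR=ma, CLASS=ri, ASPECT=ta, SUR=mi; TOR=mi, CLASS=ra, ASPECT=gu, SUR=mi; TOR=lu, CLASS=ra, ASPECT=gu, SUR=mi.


cell TOR=vo, CLASS=ra, ASPECT=ta, SUR=mi:
underlying: biif-fam-tu-uz-rob
1. e -> o, i -> u / B C0 _: no change
2. f -> v, p -> b / V _ V: no change
3. b -> p, d -> t, z -> s / _ #: fires at position(s) 14: biiffamtuuzrop
4. o -> e, u -> i / F C0 _: no change
surface: biiffamtuuzrop

cell TOR=mi, CLASS=ri, ASPECT=ak, SUR=gu:
underlying: biif-u-ft-ra-i
1. e -> o, i -> u / B C0 _: fires at position(s) 10: biifuftrau
2. f -> v, p -> b / V _ V: fires at position(s) 4: biivuftrau
3. b -> p, d -> t, z -> s / _ #: no change
4. o -> e, u -> i / F C0 _: fires at position(s) 5: biiviftrau
surface: biiviftrau

cell TOR=ma, CLASS=ri, ASPECT=ta, SUR=mi:
underlying: biif-u-tu-uz-at
1. e -> o, i -> u / B C0 _: no change
2. f -> v, p -> b / V _ V: fires at position(s) 4: biivutuuzat
3. b -> p, d -> t, z -> s / _ #: no change
4. o -> e, u -> i / F C0 _: fires at position(s) 5: biivituuzat
surface: biivituuzat

cell TOR=mi, CLASS=ra, ASPECT=gu, SUR=mi:
underlying: biif-fam-tu-gdu-i
1. e -> o, i -> u / B C0 _: fires at position(s) 13: biiffamtugduu
2. f -> v, p -> b / V _ V: no change
3. b -> p, d -> t, z -> s / _ #: no change
4. o -> e, u -> i / F C0 _: no change
surface: biiffamtugduu

cell TOR=lu, CLASS=ra, ASPECT=gu, SUR=mi:
underlying: biif-fam-tu-gdu-fo
1. e -> o, i -> u / B C0 _: no change
2. f -> v, p -> b / V _ V: fires at position(s) 13: biiffamtugduvo
3. b -> p, d -> t, z -> s / _ #: no change
4. o -> e, u -> i / F C0 _: no change
surface: biiffamtugduvo


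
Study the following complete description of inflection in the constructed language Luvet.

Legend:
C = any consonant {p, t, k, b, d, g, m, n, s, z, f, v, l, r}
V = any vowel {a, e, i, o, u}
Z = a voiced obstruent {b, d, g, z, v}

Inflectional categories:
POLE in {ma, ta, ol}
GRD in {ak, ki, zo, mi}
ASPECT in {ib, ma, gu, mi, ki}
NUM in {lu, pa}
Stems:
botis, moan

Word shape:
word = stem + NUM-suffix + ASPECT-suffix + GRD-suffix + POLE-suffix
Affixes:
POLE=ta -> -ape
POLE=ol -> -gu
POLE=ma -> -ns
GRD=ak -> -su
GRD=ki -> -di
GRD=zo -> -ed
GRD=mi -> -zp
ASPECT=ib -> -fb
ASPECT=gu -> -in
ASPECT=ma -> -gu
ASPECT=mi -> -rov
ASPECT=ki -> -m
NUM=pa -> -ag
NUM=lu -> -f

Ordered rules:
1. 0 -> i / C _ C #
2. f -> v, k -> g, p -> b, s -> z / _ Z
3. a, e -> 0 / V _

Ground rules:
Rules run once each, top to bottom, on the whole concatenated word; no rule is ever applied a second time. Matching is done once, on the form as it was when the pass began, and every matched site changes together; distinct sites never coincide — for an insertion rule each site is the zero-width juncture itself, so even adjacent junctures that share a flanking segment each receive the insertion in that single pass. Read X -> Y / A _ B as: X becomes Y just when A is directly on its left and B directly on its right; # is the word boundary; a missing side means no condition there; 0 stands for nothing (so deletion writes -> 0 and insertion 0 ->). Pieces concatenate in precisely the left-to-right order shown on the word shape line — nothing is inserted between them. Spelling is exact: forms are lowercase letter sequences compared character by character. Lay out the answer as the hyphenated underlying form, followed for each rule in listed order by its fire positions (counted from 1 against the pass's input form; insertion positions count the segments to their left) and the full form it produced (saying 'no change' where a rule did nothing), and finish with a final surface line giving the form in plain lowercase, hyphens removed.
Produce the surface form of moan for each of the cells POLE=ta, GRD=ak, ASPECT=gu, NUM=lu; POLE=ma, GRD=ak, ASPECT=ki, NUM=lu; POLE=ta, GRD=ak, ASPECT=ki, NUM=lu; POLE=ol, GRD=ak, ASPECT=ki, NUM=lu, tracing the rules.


cell POLE=ta, GRD=ak, ASPECT=gu, NUM=lu:
underlying: moan-f-in-su-ape
1. 0 -> i / C _ C #: no change
2. f -> v, k -> g, p -> b, s -> z / _ Z: no change
3. a, e -> 0 / V _: fires at position(s) 3, 10: monfinsupe
surface: monfinsupe

cell POLE=ma, GRD=ak, ASPECT=ki, NUM=lu:
underlying: moan-f-m-su-ns
1. 0 -> i / C _ C #: inserts after position(s) 9: moanfmsunis
2. f -> v, k -> g, p -> b, s -> z / _ Z: no change
3. a, e -> 0 / V _: fires at position(s) 3: monfmsunis
surface: monfmsunis

cell POLE=ta, GRD=ak, ASPECT=ki, NUM=lu:
underlying: moan-f-m-su-ape
1. 0 -> i / C _ C #: no change
2. f -> v, k -> g, p -> b, s -> z / _ Z: no change
3. a, e -> 0 / V _: fires at position(s) 3, 9: monfmsupe
surface: monfmsupe

cell POLE=ol, GRD=ak, ASPECT=ki, NUM=lu:
underlying: moan-f-m-su-gu
1. 0 -> i / C _ C #: no change
2. f -> v, k -> g, p -> b, s -> z / _ Z: no change
3. a, e -> 0 / V _: fires at position(s) 3: monfmsugu
surface: monfmsugu


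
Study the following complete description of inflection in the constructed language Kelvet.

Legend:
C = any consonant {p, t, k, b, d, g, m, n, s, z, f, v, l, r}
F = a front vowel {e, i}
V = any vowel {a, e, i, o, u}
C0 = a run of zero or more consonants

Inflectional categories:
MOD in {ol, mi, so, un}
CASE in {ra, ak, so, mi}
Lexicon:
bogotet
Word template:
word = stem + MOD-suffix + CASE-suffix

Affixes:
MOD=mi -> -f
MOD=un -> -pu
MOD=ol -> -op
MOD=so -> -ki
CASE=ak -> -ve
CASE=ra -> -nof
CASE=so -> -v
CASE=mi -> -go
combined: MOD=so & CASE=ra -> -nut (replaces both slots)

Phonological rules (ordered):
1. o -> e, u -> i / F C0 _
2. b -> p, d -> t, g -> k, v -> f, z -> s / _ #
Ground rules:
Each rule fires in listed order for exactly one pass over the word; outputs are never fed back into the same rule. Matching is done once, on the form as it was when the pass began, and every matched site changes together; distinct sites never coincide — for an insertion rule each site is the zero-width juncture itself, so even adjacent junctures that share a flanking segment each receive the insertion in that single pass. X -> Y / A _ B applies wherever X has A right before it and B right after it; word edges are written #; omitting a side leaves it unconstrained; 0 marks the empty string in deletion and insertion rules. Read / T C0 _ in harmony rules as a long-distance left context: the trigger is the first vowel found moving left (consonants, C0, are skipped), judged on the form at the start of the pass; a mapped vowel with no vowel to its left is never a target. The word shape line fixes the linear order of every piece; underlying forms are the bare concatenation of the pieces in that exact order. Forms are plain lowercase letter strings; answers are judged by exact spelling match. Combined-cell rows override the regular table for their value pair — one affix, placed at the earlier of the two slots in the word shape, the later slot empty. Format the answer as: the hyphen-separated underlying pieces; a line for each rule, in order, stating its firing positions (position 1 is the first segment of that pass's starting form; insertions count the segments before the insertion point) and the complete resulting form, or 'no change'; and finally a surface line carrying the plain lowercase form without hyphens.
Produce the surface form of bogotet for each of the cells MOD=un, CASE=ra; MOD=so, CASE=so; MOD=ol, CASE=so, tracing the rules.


cell MOD=un, CASE=ra:
underlying: bogotet-pu-nof
1. o -> e, u -> i / F C0 _: fires at position(s) 9: bogotetpinof
2. b -> p, d -> t, g -> k, v -> f, z -> s / _ #: no change
surface: bogotetpinof

cell MOD=so, CASE=so:
underlying: bogotet-ki-v
1. o -> e, u -> i / F C0 _: no change
2. b -> p, d -> t, g -> k, v -> f, z -> s / _ #: fires at position(s) 10: bogotetkif
surface: bogotetkif

cell MOD=ol, CASE=so:
underlying: bogotet-op-v
1. o -> e, u -> i / F C0 _: fires at position(s) 8: bogotetepv
2. b -> p, d -> t, g -> k, v -> f, z -> s / _ #: fires at position(s) 10: bogotetepf
surface: bogotetepf


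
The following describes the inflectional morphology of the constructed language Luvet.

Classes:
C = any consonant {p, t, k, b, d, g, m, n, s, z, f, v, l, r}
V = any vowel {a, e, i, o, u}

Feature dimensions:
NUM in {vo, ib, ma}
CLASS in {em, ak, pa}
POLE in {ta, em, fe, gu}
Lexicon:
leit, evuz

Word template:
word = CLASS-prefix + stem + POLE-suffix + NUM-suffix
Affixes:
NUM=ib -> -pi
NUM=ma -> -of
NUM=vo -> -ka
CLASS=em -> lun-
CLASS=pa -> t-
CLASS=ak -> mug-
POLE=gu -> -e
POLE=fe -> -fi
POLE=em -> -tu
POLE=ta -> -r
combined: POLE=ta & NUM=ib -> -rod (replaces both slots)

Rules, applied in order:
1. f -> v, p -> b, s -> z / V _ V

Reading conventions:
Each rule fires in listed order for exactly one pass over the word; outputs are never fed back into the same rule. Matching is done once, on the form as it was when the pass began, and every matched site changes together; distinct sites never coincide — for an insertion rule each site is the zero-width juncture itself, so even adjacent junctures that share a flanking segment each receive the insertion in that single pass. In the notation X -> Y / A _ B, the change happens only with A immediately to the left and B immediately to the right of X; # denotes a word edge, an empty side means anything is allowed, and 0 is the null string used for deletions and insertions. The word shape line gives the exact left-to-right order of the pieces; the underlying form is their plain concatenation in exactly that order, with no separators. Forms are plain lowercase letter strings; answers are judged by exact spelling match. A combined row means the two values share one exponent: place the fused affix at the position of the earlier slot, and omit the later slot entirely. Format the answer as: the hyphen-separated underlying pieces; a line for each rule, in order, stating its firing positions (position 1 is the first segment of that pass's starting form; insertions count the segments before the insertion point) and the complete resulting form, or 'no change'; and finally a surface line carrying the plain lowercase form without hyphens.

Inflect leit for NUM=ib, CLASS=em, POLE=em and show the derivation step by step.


underlying: lun-leit-tu-pi
1. f -> v, p -> b, s -> z / V _ V: fires at position(s) 10: lunleittubi
surface: lunleittubi


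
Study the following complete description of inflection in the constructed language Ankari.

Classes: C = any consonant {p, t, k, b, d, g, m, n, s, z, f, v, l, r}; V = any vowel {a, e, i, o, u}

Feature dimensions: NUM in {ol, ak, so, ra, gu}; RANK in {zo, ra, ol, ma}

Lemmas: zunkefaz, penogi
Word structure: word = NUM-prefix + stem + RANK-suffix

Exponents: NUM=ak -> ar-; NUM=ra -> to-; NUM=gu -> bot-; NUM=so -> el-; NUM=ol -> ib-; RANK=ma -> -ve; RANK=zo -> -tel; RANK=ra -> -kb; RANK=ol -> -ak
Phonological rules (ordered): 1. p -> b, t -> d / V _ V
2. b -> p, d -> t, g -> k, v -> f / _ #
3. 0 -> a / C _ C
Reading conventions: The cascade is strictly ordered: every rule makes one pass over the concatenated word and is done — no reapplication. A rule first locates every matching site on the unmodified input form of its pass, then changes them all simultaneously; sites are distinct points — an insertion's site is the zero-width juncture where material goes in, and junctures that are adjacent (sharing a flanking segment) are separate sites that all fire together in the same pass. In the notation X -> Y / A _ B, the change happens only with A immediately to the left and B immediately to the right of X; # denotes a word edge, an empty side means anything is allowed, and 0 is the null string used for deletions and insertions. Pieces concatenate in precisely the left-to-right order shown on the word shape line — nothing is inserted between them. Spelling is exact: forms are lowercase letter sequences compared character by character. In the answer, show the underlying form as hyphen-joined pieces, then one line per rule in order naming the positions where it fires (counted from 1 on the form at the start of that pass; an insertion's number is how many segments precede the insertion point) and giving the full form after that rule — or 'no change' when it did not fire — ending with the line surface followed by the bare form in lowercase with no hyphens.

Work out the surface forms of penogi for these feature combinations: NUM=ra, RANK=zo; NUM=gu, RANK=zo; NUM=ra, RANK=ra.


cell NUM=ra, RANK=zo:
underlying: to-penogi-tel
1. p -> b, t -> d / V _ V: fires at position(s) 3, 9: tobenogidel
2. b -> p, d -> t, g -> k, v -> f / _ #: no change
3. 0 -> a / C _ C: no change
surface: tobenogidel

cell NUM=gu, RANK=zo:
underlying: bot-penogi-tel
1. p -> b, t -> d / V _ V: fires at position(s) 10: botpenogidel
2. b -> p, d -> t, g -> k, v -> f / _ #: no change
3. 0 -> a / C _ C: inserts after position(s) 3: botapenogidel
surface: botapenogidel

cell NUM=ra, RANK=ra:
underlying: to-penogi-kb
1. p -> b, t -> d / V _ V: fires at position(s) 3: tobenogikb
2. b -> p, d -> t, g -> k, v -> f / _ #: fires at position(s) 10: tobenogikp
3. 0 -> a / C _ C: inserts after position(s) 9: tobenogikap
surface: tobenogikap


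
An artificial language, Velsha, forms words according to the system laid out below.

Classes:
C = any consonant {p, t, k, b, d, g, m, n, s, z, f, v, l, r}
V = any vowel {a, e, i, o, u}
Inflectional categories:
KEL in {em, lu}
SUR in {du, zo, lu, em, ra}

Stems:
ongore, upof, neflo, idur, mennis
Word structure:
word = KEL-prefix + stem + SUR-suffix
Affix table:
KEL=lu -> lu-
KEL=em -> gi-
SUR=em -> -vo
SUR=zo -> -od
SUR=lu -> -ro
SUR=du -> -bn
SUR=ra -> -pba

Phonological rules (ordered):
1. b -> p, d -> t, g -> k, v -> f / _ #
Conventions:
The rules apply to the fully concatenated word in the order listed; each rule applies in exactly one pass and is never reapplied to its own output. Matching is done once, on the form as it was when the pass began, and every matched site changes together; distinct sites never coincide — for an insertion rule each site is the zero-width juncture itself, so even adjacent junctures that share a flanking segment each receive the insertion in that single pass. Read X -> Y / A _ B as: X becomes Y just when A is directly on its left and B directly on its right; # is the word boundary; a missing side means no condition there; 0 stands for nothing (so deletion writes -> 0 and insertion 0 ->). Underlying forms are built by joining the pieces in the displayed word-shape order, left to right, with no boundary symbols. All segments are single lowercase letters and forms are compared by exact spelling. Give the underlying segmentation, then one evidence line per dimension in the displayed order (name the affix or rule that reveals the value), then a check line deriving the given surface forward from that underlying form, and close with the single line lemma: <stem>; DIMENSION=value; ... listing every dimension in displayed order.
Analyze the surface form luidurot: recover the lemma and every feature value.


underlying: lu-idur-od
KEL=lu - signalled by the affix lu-
SUR=zo - signalled by the affix -od
check: luidurod -> luidurot
lemma: idur; KEL=lu; SUR=zo


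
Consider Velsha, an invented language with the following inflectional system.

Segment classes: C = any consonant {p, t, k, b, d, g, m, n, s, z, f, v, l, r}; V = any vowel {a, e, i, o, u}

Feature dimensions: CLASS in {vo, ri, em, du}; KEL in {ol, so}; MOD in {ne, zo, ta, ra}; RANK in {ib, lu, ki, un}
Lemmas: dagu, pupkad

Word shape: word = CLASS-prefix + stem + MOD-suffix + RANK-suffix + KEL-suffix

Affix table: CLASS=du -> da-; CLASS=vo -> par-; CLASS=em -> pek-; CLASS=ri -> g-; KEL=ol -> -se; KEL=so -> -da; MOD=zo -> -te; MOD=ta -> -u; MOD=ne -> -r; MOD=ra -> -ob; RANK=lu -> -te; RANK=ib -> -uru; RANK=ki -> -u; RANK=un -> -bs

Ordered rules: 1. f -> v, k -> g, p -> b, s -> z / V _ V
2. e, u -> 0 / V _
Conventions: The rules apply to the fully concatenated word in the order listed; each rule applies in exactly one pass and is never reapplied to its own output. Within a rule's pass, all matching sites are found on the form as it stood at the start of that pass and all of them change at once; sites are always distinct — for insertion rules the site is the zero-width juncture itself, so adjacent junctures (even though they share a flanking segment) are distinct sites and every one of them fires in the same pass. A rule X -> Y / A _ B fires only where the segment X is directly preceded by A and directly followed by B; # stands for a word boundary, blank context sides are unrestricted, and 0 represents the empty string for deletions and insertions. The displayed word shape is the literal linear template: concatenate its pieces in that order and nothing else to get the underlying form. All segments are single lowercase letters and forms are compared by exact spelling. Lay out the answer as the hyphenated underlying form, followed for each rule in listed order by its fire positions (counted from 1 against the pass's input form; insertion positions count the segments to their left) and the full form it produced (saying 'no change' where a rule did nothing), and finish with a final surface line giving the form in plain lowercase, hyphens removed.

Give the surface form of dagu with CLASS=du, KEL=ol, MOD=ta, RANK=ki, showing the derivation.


underlying: da-dagu-u-u-se
1. f -> v, k -> g, p -> b, s -> z / V _ V: fires at position(s) 9: dadaguuuze
2. e, u -> 0 / V _: fires at position(s) 7, 8: dadaguze
surface: dadaguze


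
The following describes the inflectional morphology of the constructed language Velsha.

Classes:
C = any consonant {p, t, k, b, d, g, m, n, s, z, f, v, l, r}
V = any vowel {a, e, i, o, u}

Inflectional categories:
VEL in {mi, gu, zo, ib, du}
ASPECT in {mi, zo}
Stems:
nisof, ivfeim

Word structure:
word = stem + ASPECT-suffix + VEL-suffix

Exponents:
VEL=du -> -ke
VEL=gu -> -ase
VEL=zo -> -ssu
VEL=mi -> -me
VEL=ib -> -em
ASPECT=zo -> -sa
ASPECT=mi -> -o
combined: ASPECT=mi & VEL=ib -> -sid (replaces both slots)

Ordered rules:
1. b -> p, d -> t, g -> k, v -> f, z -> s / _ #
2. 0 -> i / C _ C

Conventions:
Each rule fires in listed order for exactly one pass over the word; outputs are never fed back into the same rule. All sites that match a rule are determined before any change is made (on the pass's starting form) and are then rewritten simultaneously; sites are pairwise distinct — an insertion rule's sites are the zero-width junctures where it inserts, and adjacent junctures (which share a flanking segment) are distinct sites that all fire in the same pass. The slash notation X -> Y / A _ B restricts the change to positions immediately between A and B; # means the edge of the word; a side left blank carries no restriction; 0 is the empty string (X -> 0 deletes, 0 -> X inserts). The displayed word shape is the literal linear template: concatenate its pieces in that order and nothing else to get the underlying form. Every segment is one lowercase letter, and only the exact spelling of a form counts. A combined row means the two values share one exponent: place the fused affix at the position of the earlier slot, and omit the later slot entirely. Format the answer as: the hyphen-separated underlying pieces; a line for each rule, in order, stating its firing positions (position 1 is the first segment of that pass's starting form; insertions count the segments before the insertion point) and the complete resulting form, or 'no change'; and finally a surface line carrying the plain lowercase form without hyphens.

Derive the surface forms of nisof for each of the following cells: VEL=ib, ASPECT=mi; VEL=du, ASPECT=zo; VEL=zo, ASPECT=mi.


cell VEL=ib, ASPECT=mi:
underlying: nisof-sid
1. b -> p, d -> t, g -> k, v -> f, z -> s / _ #: fires at position(s) 8: nisofsit
2. 0 -> i / C _ C: inserts after position(s) 5: nisofisit
surface: nisofisit

cell VEL=du, ASPECT=zo:
underlying: nisof-sa-ke
1. b -> p, d -> t, g -> k, v -> f, z -> s / _ #: no change
2. 0 -> i / C _ C: inserts after position(s) 5: nisofisake
surface: nisofisake

cell VEL=zo, ASPECT=mi:
underlying: nisof-o-ssu
1. b -> p, d -> t, g -> k, v -> f, z -> s / _ #: no change
2. 0 -> i / C _ C: inserts after position(s) 7: nisofosisu
surface: nisofosisu


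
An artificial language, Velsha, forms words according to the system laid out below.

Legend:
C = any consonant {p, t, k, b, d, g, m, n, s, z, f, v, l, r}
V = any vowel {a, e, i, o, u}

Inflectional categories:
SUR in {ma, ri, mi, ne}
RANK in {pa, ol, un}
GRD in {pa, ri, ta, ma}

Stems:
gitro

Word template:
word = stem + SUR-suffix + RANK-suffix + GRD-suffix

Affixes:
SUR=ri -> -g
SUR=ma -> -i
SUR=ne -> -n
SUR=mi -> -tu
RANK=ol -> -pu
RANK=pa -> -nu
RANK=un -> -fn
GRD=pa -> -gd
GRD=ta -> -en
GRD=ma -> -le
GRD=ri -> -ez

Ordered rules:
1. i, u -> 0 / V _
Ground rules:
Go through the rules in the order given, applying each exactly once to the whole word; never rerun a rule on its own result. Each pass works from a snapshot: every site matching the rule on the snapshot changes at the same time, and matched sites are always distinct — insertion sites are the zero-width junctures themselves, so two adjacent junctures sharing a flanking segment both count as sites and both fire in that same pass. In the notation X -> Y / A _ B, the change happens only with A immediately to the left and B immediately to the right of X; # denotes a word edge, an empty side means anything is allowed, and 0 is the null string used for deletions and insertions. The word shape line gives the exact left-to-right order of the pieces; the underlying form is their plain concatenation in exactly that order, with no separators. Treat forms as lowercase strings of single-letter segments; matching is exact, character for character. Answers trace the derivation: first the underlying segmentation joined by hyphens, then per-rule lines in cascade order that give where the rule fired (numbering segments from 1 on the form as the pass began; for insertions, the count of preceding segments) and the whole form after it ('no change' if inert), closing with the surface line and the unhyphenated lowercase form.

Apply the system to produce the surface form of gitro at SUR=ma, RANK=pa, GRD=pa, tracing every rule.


underlying: gitro-i-nu-gd
1. i, u -> 0 / V _: fires at position(s) 6: gitronugd
surface: gitronugd


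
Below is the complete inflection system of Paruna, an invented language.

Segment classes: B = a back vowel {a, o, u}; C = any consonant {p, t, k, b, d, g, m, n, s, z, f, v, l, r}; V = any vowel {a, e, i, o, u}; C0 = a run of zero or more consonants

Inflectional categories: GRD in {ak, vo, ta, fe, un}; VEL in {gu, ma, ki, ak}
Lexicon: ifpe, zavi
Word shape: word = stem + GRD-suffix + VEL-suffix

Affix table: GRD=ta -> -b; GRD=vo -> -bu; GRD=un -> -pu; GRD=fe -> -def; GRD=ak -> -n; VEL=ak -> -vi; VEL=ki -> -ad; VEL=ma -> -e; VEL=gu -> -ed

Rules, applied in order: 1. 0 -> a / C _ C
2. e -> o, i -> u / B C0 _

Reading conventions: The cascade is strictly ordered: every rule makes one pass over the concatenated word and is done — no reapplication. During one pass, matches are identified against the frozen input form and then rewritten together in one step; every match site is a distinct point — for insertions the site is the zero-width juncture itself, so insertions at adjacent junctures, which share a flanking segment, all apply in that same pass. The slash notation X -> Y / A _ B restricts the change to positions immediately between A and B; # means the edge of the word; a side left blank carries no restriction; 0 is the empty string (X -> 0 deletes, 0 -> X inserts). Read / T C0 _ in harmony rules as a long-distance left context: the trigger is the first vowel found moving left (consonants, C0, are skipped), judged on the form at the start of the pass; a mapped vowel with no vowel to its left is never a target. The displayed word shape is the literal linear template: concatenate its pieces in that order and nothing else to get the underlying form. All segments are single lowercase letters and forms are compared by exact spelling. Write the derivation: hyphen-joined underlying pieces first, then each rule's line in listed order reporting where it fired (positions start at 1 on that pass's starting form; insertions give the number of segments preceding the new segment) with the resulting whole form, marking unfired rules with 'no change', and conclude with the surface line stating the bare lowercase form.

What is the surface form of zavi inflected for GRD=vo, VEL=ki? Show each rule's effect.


underlying: zavi-bu-ad
1. 0 -> a / C _ C: no change
2. e -> o, i -> u / B C0 _: fires at position(s) 4: zavubuad
surface: zavubuad


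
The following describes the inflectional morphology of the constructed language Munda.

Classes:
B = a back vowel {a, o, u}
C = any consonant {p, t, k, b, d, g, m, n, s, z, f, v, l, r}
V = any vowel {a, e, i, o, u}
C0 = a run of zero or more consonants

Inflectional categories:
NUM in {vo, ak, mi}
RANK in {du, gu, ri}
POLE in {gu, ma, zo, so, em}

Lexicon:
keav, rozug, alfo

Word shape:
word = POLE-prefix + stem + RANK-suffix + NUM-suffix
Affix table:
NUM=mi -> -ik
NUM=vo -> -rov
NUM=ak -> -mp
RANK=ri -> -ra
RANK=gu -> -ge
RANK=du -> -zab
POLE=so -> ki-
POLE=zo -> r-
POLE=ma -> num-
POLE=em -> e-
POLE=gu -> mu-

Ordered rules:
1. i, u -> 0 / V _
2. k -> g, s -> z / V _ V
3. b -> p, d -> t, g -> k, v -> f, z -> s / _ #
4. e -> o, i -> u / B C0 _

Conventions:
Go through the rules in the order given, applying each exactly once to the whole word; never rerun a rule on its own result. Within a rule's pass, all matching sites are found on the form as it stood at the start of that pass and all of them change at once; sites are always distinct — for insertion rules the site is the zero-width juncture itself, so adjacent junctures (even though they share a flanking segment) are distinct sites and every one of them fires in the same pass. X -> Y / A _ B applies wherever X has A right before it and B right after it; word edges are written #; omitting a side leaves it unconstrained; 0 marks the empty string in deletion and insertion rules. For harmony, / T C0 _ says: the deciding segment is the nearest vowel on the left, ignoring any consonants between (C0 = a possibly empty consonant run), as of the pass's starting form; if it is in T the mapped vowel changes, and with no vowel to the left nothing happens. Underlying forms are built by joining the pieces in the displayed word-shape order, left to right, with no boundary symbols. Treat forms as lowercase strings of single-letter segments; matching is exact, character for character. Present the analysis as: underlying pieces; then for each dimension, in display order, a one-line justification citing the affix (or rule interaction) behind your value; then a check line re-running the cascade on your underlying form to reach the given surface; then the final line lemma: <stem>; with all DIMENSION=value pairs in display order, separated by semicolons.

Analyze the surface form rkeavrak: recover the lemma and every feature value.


underlying: r-keav-ra-ik
NUM=mi - signalled by the affix -ik
RANK=ri - signalled by the affix -ra
POLE=zo - signalled by the affix r-
check: rkeavraik -> rkeavrak -> rkeavrak -> rkeavrak -> rkeavrak
lemma: keav; NUM=mi; RANK=ri; POLE=zo


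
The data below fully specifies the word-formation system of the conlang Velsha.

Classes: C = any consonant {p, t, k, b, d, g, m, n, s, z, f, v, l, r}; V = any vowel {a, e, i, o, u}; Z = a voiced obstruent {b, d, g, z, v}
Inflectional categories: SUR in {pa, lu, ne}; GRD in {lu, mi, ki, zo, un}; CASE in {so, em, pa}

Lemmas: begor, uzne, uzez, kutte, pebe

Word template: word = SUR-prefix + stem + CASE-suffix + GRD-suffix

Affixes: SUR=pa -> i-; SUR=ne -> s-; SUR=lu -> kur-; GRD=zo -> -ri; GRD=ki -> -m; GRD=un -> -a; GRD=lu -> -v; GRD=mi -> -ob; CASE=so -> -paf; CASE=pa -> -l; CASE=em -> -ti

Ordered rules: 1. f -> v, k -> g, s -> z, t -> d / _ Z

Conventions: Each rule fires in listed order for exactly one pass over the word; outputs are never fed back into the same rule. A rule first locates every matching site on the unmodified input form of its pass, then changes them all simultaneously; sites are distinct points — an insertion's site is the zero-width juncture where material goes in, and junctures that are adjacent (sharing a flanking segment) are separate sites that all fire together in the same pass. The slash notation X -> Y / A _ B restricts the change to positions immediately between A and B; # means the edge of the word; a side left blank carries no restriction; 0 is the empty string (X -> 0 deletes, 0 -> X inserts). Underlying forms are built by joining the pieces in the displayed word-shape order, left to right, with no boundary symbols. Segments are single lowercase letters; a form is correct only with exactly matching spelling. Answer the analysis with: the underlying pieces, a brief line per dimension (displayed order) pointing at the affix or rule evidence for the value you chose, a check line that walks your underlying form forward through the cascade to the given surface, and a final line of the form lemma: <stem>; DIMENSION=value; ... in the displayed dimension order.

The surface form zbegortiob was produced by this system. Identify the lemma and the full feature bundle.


underlying: s-begor-ti-ob
SUR=ne - signalled by the affix s-
GRD=mi - signalled by the affix -ob
CASE=em - signalled by the affix -ti
check: sbegortiob -> zbegortiob
lemma: begor; SUR=ne; GRD=mi; CASE=em


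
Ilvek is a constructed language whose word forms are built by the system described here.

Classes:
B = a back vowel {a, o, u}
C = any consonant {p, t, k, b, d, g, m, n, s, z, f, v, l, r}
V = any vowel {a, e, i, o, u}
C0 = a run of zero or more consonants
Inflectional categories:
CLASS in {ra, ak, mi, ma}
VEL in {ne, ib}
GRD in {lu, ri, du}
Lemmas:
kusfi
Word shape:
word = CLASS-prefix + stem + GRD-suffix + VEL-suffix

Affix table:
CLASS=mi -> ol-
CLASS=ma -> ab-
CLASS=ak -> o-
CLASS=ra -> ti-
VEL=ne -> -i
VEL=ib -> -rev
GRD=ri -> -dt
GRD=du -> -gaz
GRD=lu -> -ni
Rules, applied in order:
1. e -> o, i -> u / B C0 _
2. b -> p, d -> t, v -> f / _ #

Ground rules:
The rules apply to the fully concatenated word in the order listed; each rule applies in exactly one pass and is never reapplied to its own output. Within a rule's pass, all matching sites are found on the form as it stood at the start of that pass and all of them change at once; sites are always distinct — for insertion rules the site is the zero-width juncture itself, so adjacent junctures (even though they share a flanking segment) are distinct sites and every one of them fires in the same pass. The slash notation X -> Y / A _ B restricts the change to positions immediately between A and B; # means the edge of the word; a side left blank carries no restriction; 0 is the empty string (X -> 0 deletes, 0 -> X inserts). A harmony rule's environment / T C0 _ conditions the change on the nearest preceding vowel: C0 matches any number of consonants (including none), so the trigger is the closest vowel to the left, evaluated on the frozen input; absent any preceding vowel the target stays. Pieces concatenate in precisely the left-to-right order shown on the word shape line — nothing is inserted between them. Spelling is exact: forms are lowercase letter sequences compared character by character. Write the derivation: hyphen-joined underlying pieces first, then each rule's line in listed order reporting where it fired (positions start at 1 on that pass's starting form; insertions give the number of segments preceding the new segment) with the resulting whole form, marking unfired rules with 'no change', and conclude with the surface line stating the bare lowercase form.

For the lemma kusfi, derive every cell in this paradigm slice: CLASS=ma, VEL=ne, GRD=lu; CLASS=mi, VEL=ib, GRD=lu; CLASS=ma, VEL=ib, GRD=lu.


cell CLASS=ma, VEL=ne, GRD=lu:
underlying: ab-kusfi-ni-i
1. e -> o, i -> u / B C0 _: fires at position(s) 7: abkusfunii
2. b -> p, d -> t, v -> f / _ #: no change
surface: abkusfunii

cell CLASS=mi, VEL=ib, GRD=lu:
underlying: ol-kusfi-ni-rev
1. e -> o, i -> u / B C0 _: fires at position(s) 7: olkusfunirev
2. b -> p, d -> t, v -> f / _ #: fires at position(s) 12: olkusfuniref
surface: olkusfuniref

cell CLASS=ma, VEL=ib, GRD=lu:
underlying: ab-kusfi-ni-rev
1. e -> o, i -> u / B C0 _: fires at position(s) 7: abkusfunirev
2. b -> p, d -> t, v -> f / _ #: fires at position(s) 12: abkusfuniref
surface: abkusfuniref
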